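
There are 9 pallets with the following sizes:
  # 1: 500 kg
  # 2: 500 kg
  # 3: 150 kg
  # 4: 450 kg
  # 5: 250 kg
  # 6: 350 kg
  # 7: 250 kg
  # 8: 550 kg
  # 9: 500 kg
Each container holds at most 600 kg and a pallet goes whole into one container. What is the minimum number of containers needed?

Total = 550 + 500 + 500 + 500 + 450 + 350 + 250 + 250 + 150 = 3500 kg.
Lower bound: ⌈3500/600⌉ = 6 containers.
A packing using 7 containers:
  container 1: 550 = 550
  container 2: 500 = 500
  container 3: 500 = 500
  container 4: 500 = 500
  container 5: 450 + 150 = 600
  container 6: 350 + 250 = 600
  container 7: 250 = 250
No arrangement into 6 containers stays within capacity, so 7 is optimal.

7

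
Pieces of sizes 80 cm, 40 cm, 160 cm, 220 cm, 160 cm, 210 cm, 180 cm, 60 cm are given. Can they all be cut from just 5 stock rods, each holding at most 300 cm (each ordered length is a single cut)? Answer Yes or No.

Yes

A valid assignment using 5 stock rods:
  stock rod 1: 220 + 80 = 300
  stock rod 2: 210 + 60 = 270
  stock rod 3: 180 + 40 = 220
  stock rod 4: 160 = 160
  stock rod 5: 160 = 160
Every load is within 300 cm, so 5 stock rods suffice.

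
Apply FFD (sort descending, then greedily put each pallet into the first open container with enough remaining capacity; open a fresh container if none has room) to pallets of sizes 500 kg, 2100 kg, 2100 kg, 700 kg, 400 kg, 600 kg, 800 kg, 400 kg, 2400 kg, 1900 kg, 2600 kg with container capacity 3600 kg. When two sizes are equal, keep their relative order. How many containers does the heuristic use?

5

Sorted descending: 2600, 2400, 2100, 2100, 1900, 800, 700, 600, 500, 400, 400.
  2600 → container 1 (new)  [load 2600/3600]
  2400 → container 2 (new)  [load 2400/3600]
  2100 → container 3 (new)  [load 2100/3600]
  2100 → container 4 (new)  [load 2100/3600]
  1900 → container 5 (new)  [load 1900/3600]
  800 → container 1  [load 3400/3600]
  700 → container 2  [load 3100/3600]
  600 → container 3  [load 2700/3600]
  500 → container 2  [load 3600/3600]
  400 → container 3  [load 3100/3600]
  400 → container 3  [load 3500/3600]
5 containers opened.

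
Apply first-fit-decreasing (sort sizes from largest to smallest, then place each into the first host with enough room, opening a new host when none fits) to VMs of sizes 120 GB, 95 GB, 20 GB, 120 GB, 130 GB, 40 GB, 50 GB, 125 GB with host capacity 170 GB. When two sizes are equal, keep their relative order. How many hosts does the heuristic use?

Sorted descending: 130, 125, 120, 120, 95, 50, 40, 20.
  130 → host 1 (new)  [load 130/170]
  125 → host 2 (new)  [load 125/170]
  120 → host 3 (new)  [load 120/170]
  120 → host 4 (new)  [load 120/170]
  95 → host 5 (new)  [load 95/170]
  50 → host 3  [load 170/170]
  40 → host 1  [load 170/170]
  20 → host 2  [load 145/170]
5 hosts opened.

5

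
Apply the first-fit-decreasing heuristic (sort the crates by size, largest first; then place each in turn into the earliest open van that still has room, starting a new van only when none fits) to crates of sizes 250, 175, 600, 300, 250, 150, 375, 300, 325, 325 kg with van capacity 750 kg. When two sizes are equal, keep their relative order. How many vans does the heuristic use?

Sorted descending: 600, 375, 325, 325, 300, 300, 250, 250, 175, 150.
  600 → van 1 (new)  [load 600/750]
  375 → van 2 (new)  [load 375/750]
  325 → van 2  [load 700/750]
  325 → van 3 (new)  [load 325/750]
  300 → van 3  [load 625/750]
  300 → van 4 (new)  [load 300/750]
  250 → van 4  [load 550/750]
  250 → van 5 (new)  [load 250/750]
  175 → van 4  [load 725/750]
  150 → van 1  [load 750/750]
5 vans opened.

5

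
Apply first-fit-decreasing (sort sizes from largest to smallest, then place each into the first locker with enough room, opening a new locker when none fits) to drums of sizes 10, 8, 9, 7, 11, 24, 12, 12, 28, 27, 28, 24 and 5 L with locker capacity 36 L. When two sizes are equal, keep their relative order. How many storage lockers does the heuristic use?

6

Sorted descending: 28, 28, 27, 24, 24, 12, 12, 11, 10, 9, 8, 7, 5.
  28 → locker 1 (new)  [load 28/36]
  28 → locker 2 (new)  [load 28/36]
  27 → locker 3 (new)  [load 27/36]
  24 → locker 4 (new)  [load 24/36]
  24 → locker 5 (new)  [load 24/36]
  12 → locker 4  [load 36/36]
  12 → locker 5  [load 36/36]
  11 → locker 6 (new)  [load 11/36]
  10 → locker 6  [load 21/36]
  9 → locker 3  [load 36/36]
  8 → locker 1  [load 36/36]
  7 → locker 2  [load 35/36]
  5 → locker 6  [load 26/36]
6 storage lockers opened.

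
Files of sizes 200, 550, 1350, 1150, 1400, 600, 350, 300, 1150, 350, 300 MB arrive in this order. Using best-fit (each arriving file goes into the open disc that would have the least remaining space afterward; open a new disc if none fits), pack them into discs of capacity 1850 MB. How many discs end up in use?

  200 → disc 1 (new)  [load 200/1850]
  550 → disc 1  [load 750/1850]
  1350 → disc 2 (new)  [load 1350/1850]
  1150 → disc 3 (new)  [load 1150/1850]
  1400 → disc 4 (new)  [load 1400/1850]
  600 → disc 3  [load 1750/1850]
  350 → disc 4  [load 1750/1850]
  300 → disc 2  [load 1650/1850]
  1150 → disc 5 (new)  [load 1150/1850]
  350 → disc 5  [load 1500/1850]
  300 → disc 5  [load 1800/1850]
5 discs opened.

5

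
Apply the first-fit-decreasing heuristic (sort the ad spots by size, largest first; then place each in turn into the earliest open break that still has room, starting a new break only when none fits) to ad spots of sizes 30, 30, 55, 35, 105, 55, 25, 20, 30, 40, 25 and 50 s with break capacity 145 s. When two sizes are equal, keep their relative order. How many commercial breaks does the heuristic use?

Sorted descending: 105, 55, 55, 50, 40, 35, 30, 30, 30, 25, 25, 20.
  105 → break 1 (new)  [load 105/145]
  55 → break 2 (new)  [load 55/145]
  55 → break 2  [load 110/145]
  50 → break 3 (new)  [load 50/145]
  40 → break 1  [load 145/145]
  35 → break 2  [load 145/145]
  30 → break 3  [load 80/145]
  30 → break 3  [load 110/145]
  30 → break 3  [load 140/145]
  25 → break 4 (new)  [load 25/145]
  25 → break 4  [load 50/145]
  20 → break 4  [load 70/145]
4 commercial breaks opened.

4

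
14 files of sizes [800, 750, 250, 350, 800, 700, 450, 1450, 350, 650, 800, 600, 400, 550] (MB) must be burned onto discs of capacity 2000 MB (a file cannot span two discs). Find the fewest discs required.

Total = 1450 + 800 + 800 + 800 + 750 + 700 + 650 + 600 + 550 + 450 + 400 + 350 + 350 + 250 = 8900 MB.
Lower bound: ⌈8900/2000⌉ = 5 discs.
A packing using 5 discs:
  disc 1: 1450 + 550 = 2000
  disc 2: 800 + 800 + 400 = 2000
  disc 3: 800 + 750 + 450 = 2000
  disc 4: 700 + 650 + 600 = 1950
  disc 5: 350 + 350 + 250 = 950
This matches the lower bound, so 5 is optimal.

5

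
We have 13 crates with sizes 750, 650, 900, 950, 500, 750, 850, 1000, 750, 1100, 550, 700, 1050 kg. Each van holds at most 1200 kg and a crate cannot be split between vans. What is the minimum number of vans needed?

11

Total = 1100 + 1050 + 1000 + 950 + 900 + 850 + 750 + 750 + 750 + 700 + 650 + 550 + 500 = 10500 kg.
Lower bound: ⌈10500/1200⌉ = 9 vans.
Also, 11 crates each exceed 600 kg, and no two of those can share a van, so at least 11 vans are needed.
A packing using 11 vans:
  van 1: 1100 = 1100
  van 2: 1050 = 1050
  van 3: 1000 = 1000
  van 4: 950 = 950
  van 5: 900 = 900
  van 6: 850 = 850
  van 7: 750 = 750
  van 8: 750 = 750
  van 9: 750 = 750
  van 10: 700 + 500 = 1200
  van 11: 650 + 550 = 1200
This matches the lower bound, so 11 is optimal.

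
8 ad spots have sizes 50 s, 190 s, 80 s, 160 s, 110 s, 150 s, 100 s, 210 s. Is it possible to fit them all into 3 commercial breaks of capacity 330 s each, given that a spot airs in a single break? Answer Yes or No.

Total = 1050 s; ⌈1050/330⌉ = 4.
At least 4 commercial breaks are required, but only 3 are allowed.

No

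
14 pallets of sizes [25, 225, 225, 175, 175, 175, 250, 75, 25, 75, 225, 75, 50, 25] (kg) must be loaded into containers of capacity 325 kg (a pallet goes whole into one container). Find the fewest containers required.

Total = 250 + 225 + 225 + 225 + 175 + 175 + 175 + 75 + 75 + 75 + 50 + 25 + 25 + 25 = 1800 kg.
Lower bound: ⌈1800/325⌉ = 6 containers.
Also, 7 pallets each exceed 325/2 kg, and no two of those can share a container, so at least 7 containers are needed.
A packing using 7 containers:
  container 1: 250 + 75 = 325
  container 2: 225 + 75 + 25 = 325
  container 3: 225 + 75 + 25 = 325
  container 4: 225 + 50 + 25 = 300
  container 5: 175 = 175
  container 6: 175 = 175
  container 7: 175 = 175
This matches the lower bound, so 7 is optimal.

7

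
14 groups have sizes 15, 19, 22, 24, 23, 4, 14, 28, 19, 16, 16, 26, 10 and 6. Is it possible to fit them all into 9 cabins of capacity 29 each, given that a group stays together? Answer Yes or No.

Total = 242; ⌈242/29⌉ = 9.
10 groups each exceed half the capacity and cannot share a cabin, forcing at least 10 cabins.
At least 10 cabins are required, but only 9 are allowed.

No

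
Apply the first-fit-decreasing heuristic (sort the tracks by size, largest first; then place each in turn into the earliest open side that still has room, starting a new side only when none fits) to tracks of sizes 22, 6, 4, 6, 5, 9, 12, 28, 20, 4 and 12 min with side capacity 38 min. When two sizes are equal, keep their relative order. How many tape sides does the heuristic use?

Sorted descending: 28, 22, 20, 12, 12, 9, 6, 6, 5, 4, 4.
  28 → side 1 (new)  [load 28/38]
  22 → side 2 (new)  [load 22/38]
  20 → side 3 (new)  [load 20/38]
  12 → side 2  [load 34/38]
  12 → side 3  [load 32/38]
  9 → side 1  [load 37/38]
  6 → side 3  [load 38/38]
  6 → side 4 (new)  [load 6/38]
  5 → side 4  [load 11/38]
  4 → side 2  [load 38/38]
  4 → side 4  [load 15/38]
4 tape sides opened.

4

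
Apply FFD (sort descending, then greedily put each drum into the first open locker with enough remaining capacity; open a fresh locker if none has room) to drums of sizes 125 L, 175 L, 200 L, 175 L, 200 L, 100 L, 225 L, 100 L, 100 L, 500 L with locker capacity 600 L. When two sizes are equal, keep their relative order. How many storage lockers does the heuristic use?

Sorted descending: 500, 225, 200, 200, 175, 175, 125, 100, 100, 100.
  500 → locker 1 (new)  [load 500/600]
  225 → locker 2 (new)  [load 225/600]
  200 → locker 2  [load 425/600]
  200 → locker 3 (new)  [load 200/600]
  175 → locker 2  [load 600/600]
  175 → locker 3  [load 375/600]
  125 → locker 3  [load 500/600]
  100 → locker 1  [load 600/600]
  100 → locker 3  [load 600/600]
  100 → locker 4 (new)  [load 100/600]
4 storage lockers opened.

4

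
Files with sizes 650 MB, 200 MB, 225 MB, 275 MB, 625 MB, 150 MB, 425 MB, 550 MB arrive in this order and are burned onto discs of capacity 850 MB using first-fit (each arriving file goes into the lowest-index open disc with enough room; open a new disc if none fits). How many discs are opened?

  650 → disc 1 (new)  [load 650/850]
  200 → disc 1  [load 850/850]
  225 → disc 2 (new)  [load 225/850]
  275 → disc 2  [load 500/850]
  625 → disc 3 (new)  [load 625/850]
  150 → disc 2  [load 650/850]
  425 → disc 4 (new)  [load 425/850]
  550 → disc 5 (new)  [load 550/850]
5 discs opened.

5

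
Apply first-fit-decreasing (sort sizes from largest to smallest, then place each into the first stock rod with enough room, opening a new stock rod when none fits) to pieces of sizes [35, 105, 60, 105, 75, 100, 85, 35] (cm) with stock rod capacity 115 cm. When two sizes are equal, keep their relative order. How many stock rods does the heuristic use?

Sorted descending: 105, 105, 100, 85, 75, 60, 35, 35.
  105 → stock rod 1 (new)  [load 105/115]
  105 → stock rod 2 (new)  [load 105/115]
  100 → stock rod 3 (new)  [load 100/115]
  85 → stock rod 4 (new)  [load 85/115]
  75 → stock rod 5 (new)  [load 75/115]
  60 → stock rod 6 (new)  [load 60/115]
  35 → stock rod 5  [load 110/115]
  35 → stock rod 6  [load 95/115]
6 stock rods opened.

6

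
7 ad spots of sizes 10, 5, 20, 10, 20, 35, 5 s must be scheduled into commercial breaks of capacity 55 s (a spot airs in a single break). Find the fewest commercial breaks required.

2

Total = 35 + 20 + 20 + 10 + 10 + 5 + 5 = 105 s.
Lower bound: ⌈105/55⌉ = 2 commercial breaks.
A packing using 2 commercial breaks:
  break 1: 35 + 20 = 55
  break 2: 20 + 10 + 10 + 5 + 5 = 50
This matches the lower bound, so 2 is optimal.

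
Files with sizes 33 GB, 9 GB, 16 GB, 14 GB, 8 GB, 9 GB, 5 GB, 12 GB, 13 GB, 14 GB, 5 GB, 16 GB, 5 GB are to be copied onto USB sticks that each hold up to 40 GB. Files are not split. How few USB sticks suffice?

5

Total = 33 + 16 + 16 + 14 + 14 + 13 + 12 + 9 + 9 + 8 + 5 + 5 + 5 = 159 GB.
Lower bound: ⌈159/40⌉ = 4 USB sticks.
A packing using 5 USB sticks:
  USB stick 1: 33 + 5 = 38
  USB stick 2: 16 + 16 + 8 = 40
  USB stick 3: 14 + 14 + 12 = 40
  USB stick 4: 13 + 9 + 9 + 5 = 36
  USB stick 5: 5 = 5
No arrangement into 4 USB sticks stays within capacity, so 5 is optimal.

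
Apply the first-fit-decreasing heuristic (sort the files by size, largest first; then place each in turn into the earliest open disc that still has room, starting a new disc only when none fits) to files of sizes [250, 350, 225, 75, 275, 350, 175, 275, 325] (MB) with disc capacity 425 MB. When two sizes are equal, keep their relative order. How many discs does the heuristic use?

Sorted descending: 350, 350, 325, 275, 275, 250, 225, 175, 75.
  350 → disc 1 (new)  [load 350/425]
  350 → disc 2 (new)  [load 350/425]
  325 → disc 3 (new)  [load 325/425]
  275 → disc 4 (new)  [load 275/425]
  275 → disc 5 (new)  [load 275/425]
  250 → disc 6 (new)  [load 250/425]
  225 → disc 7 (new)  [load 225/425]
  175 → disc 6  [load 425/425]
  75 → disc 1  [load 425/425]
7 discs opened.

7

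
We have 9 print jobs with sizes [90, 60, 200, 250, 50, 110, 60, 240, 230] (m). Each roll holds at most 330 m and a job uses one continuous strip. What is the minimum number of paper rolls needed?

5

Total = 250 + 240 + 230 + 200 + 110 + 90 + 60 + 60 + 50 = 1290 m.
Lower bound: ⌈1290/330⌉ = 4 paper rolls.
A packing using 5 paper rolls:
  roll 1: 250 + 60 = 310
  roll 2: 240 + 90 = 330
  roll 3: 230 + 60 = 290
  roll 4: 200 + 110 = 310
  roll 5: 50 = 50
No arrangement into 4 paper rolls stays within capacity, so 5 is optimal.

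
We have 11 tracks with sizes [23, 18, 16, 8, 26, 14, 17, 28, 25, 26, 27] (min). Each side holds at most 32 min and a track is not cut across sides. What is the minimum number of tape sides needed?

Total = 28 + 27 + 26 + 26 + 25 + 23 + 18 + 17 + 16 + 14 + 8 = 228 min.
Lower bound: ⌈228/32⌉ = 8 tape sides.
A packing using 9 tape sides:
  side 1: 28 = 28
  side 2: 27 = 27
  side 3: 26 = 26
  side 4: 26 = 26
  side 5: 25 = 25
  side 6: 23 + 8 = 31
  side 7: 18 + 14 = 32
  side 8: 17 = 17
  side 9: 16 = 16
No arrangement into 8 tape sides stays within capacity, so 9 is optimal.

9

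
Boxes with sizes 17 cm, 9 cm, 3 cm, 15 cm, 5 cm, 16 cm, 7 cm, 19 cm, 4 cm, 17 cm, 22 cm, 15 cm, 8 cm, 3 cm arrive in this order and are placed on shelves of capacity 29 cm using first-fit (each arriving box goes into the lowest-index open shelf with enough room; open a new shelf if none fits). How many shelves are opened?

7

  17 → shelf 1 (new)  [load 17/29]
  9 → shelf 1  [load 26/29]
  3 → shelf 1  [load 29/29]
  15 → shelf 2 (new)  [load 15/29]
  5 → shelf 2  [load 20/29]
  16 → shelf 3 (new)  [load 16/29]
  7 → shelf 2  [load 27/29]
  19 → shelf 4 (new)  [load 19/29]
  4 → shelf 3  [load 20/29]
  17 → shelf 5 (new)  [load 17/29]
  22 → shelf 6 (new)  [load 22/29]
  15 → shelf 7 (new)  [load 15/29]
  8 → shelf 3  [load 28/29]
  3 → shelf 4  [load 22/29]
7 shelves opened.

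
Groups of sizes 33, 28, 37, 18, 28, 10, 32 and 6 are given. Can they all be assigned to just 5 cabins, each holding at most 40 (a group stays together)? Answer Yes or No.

Total = 192; ⌈192/40⌉ = 5.
The bound of 5 does not rule out 5, but exhaustive search shows no assignment into 5 cabins of capacity 40 exists — the minimum is 6.

No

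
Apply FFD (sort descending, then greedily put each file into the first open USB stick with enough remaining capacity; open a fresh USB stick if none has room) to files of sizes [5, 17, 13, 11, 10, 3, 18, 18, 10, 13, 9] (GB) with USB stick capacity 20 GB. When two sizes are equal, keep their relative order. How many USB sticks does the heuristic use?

Sorted descending: 18, 18, 17, 13, 13, 11, 10, 10, 9, 5, 3.
  18 → USB stick 1 (new)  [load 18/20]
  18 → USB stick 2 (new)  [load 18/20]
  17 → USB stick 3 (new)  [load 17/20]
  13 → USB stick 4 (new)  [load 13/20]
  13 → USB stick 5 (new)  [load 13/20]
  11 → USB stick 6 (new)  [load 11/20]
  10 → USB stick 7 (new)  [load 10/20]
  10 → USB stick 7  [load 20/20]
  9 → USB stick 6  [load 20/20]
  5 → USB stick 4  [load 18/20]
  3 → USB stick 3  [load 20/20]
7 USB sticks opened.

7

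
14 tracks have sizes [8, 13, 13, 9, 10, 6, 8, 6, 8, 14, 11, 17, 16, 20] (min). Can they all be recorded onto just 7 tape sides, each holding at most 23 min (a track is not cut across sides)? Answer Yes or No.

No

Total = 159 min; ⌈159/23⌉ = 7.
The bound of 7 does not rule out 7, but exhaustive search shows no assignment into 7 tape sides of capacity 23 min exists — the minimum is 8.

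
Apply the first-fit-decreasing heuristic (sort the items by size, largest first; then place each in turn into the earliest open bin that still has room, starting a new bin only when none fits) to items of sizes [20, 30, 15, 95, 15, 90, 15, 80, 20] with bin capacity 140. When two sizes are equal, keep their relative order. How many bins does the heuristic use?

3

Sorted descending: 95, 90, 80, 30, 20, 20, 15, 15, 15.
  95 → bin 1 (new)  [load 95/140]
  90 → bin 2 (new)  [load 90/140]
  80 → bin 3 (new)  [load 80/140]
  30 → bin 1  [load 125/140]
  20 → bin 2  [load 110/140]
  20 → bin 2  [load 130/140]
  15 → bin 1  [load 140/140]
  15 → bin 3  [load 95/140]
  15 → bin 3  [load 110/140]
3 bins opened.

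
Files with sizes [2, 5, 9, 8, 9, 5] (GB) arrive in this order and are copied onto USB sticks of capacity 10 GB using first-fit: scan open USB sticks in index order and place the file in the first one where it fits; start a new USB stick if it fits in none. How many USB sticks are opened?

  2 → USB stick 1 (new)  [load 2/10]
  5 → USB stick 1  [load 7/10]
  9 → USB stick 2 (new)  [load 9/10]
  8 → USB stick 3 (new)  [load 8/10]
  9 → USB stick 4 (new)  [load 9/10]
  5 → USB stick 5 (new)  [load 5/10]
5 USB sticks opened.

5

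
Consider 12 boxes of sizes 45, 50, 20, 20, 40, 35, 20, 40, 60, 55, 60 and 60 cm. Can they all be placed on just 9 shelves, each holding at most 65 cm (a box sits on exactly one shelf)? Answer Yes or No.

Yes

A valid assignment using 9 shelves:
  shelf 1: 60 = 60
  shelf 2: 60 = 60
  shelf 3: 60 = 60
  shelf 4: 55 = 55
  shelf 5: 50 = 50
  shelf 6: 45 + 20 = 65
  shelf 7: 40 + 20 = 60
  shelf 8: 40 + 20 = 60
  shelf 9: 35 = 35
Every load is within 65 cm, so 9 shelves suffice.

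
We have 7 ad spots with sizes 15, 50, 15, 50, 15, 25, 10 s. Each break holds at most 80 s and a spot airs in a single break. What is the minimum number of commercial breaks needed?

Total = 50 + 50 + 25 + 15 + 15 + 15 + 10 = 180 s.
Lower bound: ⌈180/80⌉ = 3 commercial breaks.
A packing using 3 commercial breaks:
  break 1: 50 + 25 = 75
  break 2: 50 + 15 + 15 = 80
  break 3: 15 + 10 = 25
This matches the lower bound, so 3 is optimal.

3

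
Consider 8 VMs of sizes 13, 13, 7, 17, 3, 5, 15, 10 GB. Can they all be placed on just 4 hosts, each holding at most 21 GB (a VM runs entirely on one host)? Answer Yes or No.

No

Total = 83 GB; ⌈83/21⌉ = 4.
The bound of 4 does not rule out 4, but exhaustive search shows no assignment into 4 hosts of capacity 21 GB exists — the minimum is 5.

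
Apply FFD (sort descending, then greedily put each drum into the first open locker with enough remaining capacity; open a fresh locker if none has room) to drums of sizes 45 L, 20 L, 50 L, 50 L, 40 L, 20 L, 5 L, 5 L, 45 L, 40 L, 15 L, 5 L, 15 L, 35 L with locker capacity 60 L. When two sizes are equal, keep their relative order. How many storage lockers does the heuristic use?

Sorted descending: 50, 50, 45, 45, 40, 40, 35, 20, 20, 15, 15, 5, 5, 5.
  50 → locker 1 (new)  [load 50/60]
  50 → locker 2 (new)  [load 50/60]
  45 → locker 3 (new)  [load 45/60]
  45 → locker 4 (new)  [load 45/60]
  40 → locker 5 (new)  [load 40/60]
  40 → locker 6 (new)  [load 40/60]
  35 → locker 7 (new)  [load 35/60]
  20 → locker 5  [load 60/60]
  20 → locker 6  [load 60/60]
  15 → locker 3  [load 60/60]
  15 → locker 4  [load 60/60]
  5 → locker 1  [load 55/60]
  5 → locker 1  [load 60/60]
  5 → locker 2  [load 55/60]
7 storage lockers opened.

7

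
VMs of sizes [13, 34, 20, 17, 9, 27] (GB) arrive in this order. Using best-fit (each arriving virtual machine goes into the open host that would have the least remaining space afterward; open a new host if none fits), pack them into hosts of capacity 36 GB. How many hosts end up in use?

4

  13 → host 1 (new)  [load 13/36]
  34 → host 2 (new)  [load 34/36]
  20 → host 1  [load 33/36]
  17 → host 3 (new)  [load 17/36]
  9 → host 3  [load 26/36]
  27 → host 4 (new)  [load 27/36]
4 hosts opened.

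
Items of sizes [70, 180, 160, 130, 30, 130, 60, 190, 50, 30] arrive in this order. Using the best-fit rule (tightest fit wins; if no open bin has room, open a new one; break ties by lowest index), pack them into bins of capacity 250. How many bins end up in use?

5

  70 → bin 1 (new)  [load 70/250]
  180 → bin 1  [load 250/250]
  160 → bin 2 (new)  [load 160/250]
  130 → bin 3 (new)  [load 130/250]
  30 → bin 2  [load 190/250]
  130 → bin 4 (new)  [load 130/250]
  60 → bin 2  [load 250/250]
  190 → bin 5 (new)  [load 190/250]
  50 → bin 5  [load 240/250]
  30 → bin 3  [load 160/250]
5 bins opened.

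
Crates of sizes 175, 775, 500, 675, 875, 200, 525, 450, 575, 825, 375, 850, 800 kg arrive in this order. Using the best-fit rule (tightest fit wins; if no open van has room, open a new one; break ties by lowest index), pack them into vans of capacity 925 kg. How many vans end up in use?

10

  175 → van 1 (new)  [load 175/925]
  775 → van 2 (new)  [load 775/925]
  500 → van 1  [load 675/925]
  675 → van 3 (new)  [load 675/925]
  875 → van 4 (new)  [load 875/925]
  200 → van 1  [load 875/925]
  525 → van 5 (new)  [load 525/925]
  450 → van 6 (new)  [load 450/925]
  575 → van 7 (new)  [load 575/925]
  825 → van 8 (new)  [load 825/925]
  375 → van 5  [load 900/925]
  850 → van 9 (new)  [load 850/925]
  800 → van 10 (new)  [load 800/925]
10 vans opened.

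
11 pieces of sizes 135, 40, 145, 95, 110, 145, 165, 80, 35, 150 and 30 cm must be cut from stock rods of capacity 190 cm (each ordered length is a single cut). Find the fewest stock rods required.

7

Total = 165 + 150 + 145 + 145 + 135 + 110 + 95 + 80 + 40 + 35 + 30 = 1130 cm.
Lower bound: ⌈1130/190⌉ = 6 stock rods.
A packing using 7 stock rods:
  stock rod 1: 165 = 165
  stock rod 2: 150 + 40 = 190
  stock rod 3: 145 + 35 = 180
  stock rod 4: 145 + 30 = 175
  stock rod 5: 135 = 135
  stock rod 6: 110 + 80 = 190
  stock rod 7: 95 = 95
No arrangement into 6 stock rods stays within capacity, so 7 is optimal.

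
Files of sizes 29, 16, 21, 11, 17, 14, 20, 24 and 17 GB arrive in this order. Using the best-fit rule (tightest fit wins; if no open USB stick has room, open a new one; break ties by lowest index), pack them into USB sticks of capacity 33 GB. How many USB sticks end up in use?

6

  29 → USB stick 1 (new)  [load 29/33]
  16 → USB stick 2 (new)  [load 16/33]
  21 → USB stick 3 (new)  [load 21/33]
  11 → USB stick 3  [load 32/33]
  17 → USB stick 2  [load 33/33]
  14 → USB stick 4 (new)  [load 14/33]
  20 → USB stick 5 (new)  [load 20/33]
  24 → USB stick 6 (new)  [load 24/33]
  17 → USB stick 4  [load 31/33]
6 USB sticks opened.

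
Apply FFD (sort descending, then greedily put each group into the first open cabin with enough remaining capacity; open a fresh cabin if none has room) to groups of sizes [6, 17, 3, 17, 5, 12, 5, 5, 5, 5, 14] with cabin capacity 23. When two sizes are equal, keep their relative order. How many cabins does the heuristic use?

5

Sorted descending: 17, 17, 14, 12, 6, 5, 5, 5, 5, 5, 3.
  17 → cabin 1 (new)  [load 17/23]
  17 → cabin 2 (new)  [load 17/23]
  14 → cabin 3 (new)  [load 14/23]
  12 → cabin 4 (new)  [load 12/23]
  6 → cabin 1  [load 23/23]
  5 → cabin 2  [load 22/23]
  5 → cabin 3  [load 19/23]
  5 → cabin 4  [load 17/23]
  5 → cabin 4  [load 22/23]
  5 → cabin 5 (new)  [load 5/23]
  3 → cabin 3  [load 22/23]
5 cabins opened.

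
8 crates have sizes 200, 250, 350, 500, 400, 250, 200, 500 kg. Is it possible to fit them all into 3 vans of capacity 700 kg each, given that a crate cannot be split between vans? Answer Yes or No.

No

Total = 2650 kg; ⌈2650/700⌉ = 4.
At least 4 vans are required, but only 3 are allowed.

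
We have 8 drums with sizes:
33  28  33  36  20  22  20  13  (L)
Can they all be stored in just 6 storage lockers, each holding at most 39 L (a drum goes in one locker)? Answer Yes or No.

Total = 205 L; ⌈205/39⌉ = 6.
7 drums each exceed half the capacity and cannot share a locker, forcing at least 7 storage lockers.
At least 7 storage lockers are required, but only 6 are allowed.

No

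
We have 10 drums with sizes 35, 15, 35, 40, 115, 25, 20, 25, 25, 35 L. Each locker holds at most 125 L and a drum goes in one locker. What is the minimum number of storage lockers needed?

4

Total = 115 + 40 + 35 + 35 + 35 + 25 + 25 + 25 + 20 + 15 = 370 L.
Lower bound: ⌈370/125⌉ = 3 storage lockers.
A packing using 4 storage lockers:
  locker 1: 115 = 115
  locker 2: 40 + 35 + 35 + 15 = 125
  locker 3: 35 + 25 + 25 + 25 = 110
  locker 4: 20 = 20
No arrangement into 3 storage lockers stays within capacity, so 4 is optimal.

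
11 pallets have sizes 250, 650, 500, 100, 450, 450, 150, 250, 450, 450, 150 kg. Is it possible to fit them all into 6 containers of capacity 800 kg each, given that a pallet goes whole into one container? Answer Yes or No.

A valid assignment using 6 containers:
  container 1: 650 + 150 = 800
  container 2: 500 + 250 = 750
  container 3: 450 + 250 + 100 = 800
  container 4: 450 + 150 = 600
  container 5: 450 = 450
  container 6: 450 = 450
Every load is within 800 kg, so 6 containers suffice.

Yes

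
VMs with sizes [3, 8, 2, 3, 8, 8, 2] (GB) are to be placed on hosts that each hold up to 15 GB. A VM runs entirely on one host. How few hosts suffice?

Total = 8 + 8 + 8 + 3 + 3 + 2 + 2 = 34 GB.
Lower bound: ⌈34/15⌉ = 3 hosts.
A packing using 3 hosts:
  host 1: 8 + 3 + 3 = 14
  host 2: 8 + 2 + 2 = 12
  host 3: 8 = 8
This matches the lower bound, so 3 is optimal.

3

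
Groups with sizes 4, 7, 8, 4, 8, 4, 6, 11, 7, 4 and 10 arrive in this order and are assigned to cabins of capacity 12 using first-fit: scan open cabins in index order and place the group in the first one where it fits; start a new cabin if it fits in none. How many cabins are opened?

7

  4 → cabin 1 (new)  [load 4/12]
  7 → cabin 1  [load 11/12]
  8 → cabin 2 (new)  [load 8/12]
  4 → cabin 2  [load 12/12]
  8 → cabin 3 (new)  [load 8/12]
  4 → cabin 3  [load 12/12]
  6 → cabin 4 (new)  [load 6/12]
  11 → cabin 5 (new)  [load 11/12]
  7 → cabin 6 (new)  [load 7/12]
  4 → cabin 4  [load 10/12]
  10 → cabin 7 (new)  [load 10/12]
7 cabins opened.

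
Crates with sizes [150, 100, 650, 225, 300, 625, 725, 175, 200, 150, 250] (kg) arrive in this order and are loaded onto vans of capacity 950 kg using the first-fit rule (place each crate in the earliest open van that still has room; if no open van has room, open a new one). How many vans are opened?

  150 → van 1 (new)  [load 150/950]
  100 → van 1  [load 250/950]
  650 → van 1  [load 900/950]
  225 → van 2 (new)  [load 225/950]
  300 → van 2  [load 525/950]
  625 → van 3 (new)  [load 625/950]
  725 → van 4 (new)  [load 725/950]
  175 → van 2  [load 700/950]
  200 → van 2  [load 900/950]
  150 → van 3  [load 775/950]
  250 → van 5 (new)  [load 250/950]
5 vans opened.

5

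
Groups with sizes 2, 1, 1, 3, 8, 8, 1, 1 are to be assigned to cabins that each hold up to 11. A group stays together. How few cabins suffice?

3

Total = 8 + 8 + 3 + 2 + 1 + 1 + 1 + 1 = 25.
Lower bound: ⌈25/11⌉ = 3 cabins.
A packing using 3 cabins:
  cabin 1: 8 + 3 = 11
  cabin 2: 8 + 2 + 1 = 11
  cabin 3: 1 + 1 + 1 = 3
This matches the lower bound, so 3 is optimal.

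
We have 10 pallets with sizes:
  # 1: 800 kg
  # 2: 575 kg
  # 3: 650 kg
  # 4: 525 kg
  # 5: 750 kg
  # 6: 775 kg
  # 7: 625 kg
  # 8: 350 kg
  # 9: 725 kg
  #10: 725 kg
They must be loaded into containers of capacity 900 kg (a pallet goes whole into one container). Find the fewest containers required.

9

Total = 800 + 775 + 750 + 725 + 725 + 650 + 625 + 575 + 525 + 350 = 6500 kg.
Lower bound: ⌈6500/900⌉ = 8 containers.
Also, 9 pallets each exceed 450 kg, and no two of those can share a container, so at least 9 containers are needed.
A packing using 9 containers:
  container 1: 800 = 800
  container 2: 775 = 775
  container 3: 750 = 750
  container 4: 725 = 725
  container 5: 725 = 725
  container 6: 650 = 650
  container 7: 625 = 625
  container 8: 575 = 575
  container 9: 525 + 350 = 875
This matches the lower bound, so 9 is optimal.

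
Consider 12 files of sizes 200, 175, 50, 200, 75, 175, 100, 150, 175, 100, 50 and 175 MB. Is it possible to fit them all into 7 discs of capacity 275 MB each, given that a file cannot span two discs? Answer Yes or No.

A valid assignment using 7 discs:
  disc 1: 200 + 75 = 275
  disc 2: 200 + 50 = 250
  disc 3: 175 + 100 = 275
  disc 4: 175 + 100 = 275
  disc 5: 175 + 50 = 225
  disc 6: 175 = 175
  disc 7: 150 = 150
Every load is within 275 MB, so 7 discs suffice.

Yes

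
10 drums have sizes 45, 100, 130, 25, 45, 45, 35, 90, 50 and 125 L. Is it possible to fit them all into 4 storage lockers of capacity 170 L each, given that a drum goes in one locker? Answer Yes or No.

Total = 690 L; ⌈690/170⌉ = 5.
At least 5 storage lockers are required, but only 4 are allowed.

No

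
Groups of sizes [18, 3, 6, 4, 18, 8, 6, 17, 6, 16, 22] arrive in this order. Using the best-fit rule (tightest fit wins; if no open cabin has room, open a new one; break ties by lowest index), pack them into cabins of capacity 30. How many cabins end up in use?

5

  18 → cabin 1 (new)  [load 18/30]
  3 → cabin 1  [load 21/30]
  6 → cabin 1  [load 27/30]
  4 → cabin 2 (new)  [load 4/30]
  18 → cabin 2  [load 22/30]
  8 → cabin 2  [load 30/30]
  6 → cabin 3 (new)  [load 6/30]
  17 → cabin 3  [load 23/30]
  6 → cabin 3  [load 29/30]
  16 → cabin 4 (new)  [load 16/30]
  22 → cabin 5 (new)  [load 22/30]
5 cabins opened.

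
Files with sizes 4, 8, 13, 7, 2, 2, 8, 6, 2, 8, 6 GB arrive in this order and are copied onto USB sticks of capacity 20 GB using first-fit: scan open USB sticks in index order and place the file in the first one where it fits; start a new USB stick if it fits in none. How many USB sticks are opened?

  4 → USB stick 1 (new)  [load 4/20]
  8 → USB stick 1  [load 12/20]
  13 → USB stick 2 (new)  [load 13/20]
  7 → USB stick 1  [load 19/20]
  2 → USB stick 2  [load 15/20]
  2 → USB stick 2  [load 17/20]
  8 → USB stick 3 (new)  [load 8/20]
  6 → USB stick 3  [load 14/20]
  2 → USB stick 2  [load 19/20]
  8 → USB stick 4 (new)  [load 8/20]
  6 → USB stick 3  [load 20/20]
4 USB sticks opened.

4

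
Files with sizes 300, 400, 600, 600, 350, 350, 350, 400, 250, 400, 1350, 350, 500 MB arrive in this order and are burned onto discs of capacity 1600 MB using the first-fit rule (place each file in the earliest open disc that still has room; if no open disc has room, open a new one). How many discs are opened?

  300 → disc 1 (new)  [load 300/1600]
  400 → disc 1  [load 700/1600]
  600 → disc 1  [load 1300/1600]
  600 → disc 2 (new)  [load 600/1600]
  350 → disc 2  [load 950/1600]
  350 → disc 2  [load 1300/1600]
  350 → disc 3 (new)  [load 350/1600]
  400 → disc 3  [load 750/1600]
  250 → disc 1  [load 1550/1600]
  400 → disc 3  [load 1150/1600]
  1350 → disc 4 (new)  [load 1350/1600]
  350 → disc 3  [load 1500/1600]
  500 → disc 5 (new)  [load 500/1600]
5 discs opened.

5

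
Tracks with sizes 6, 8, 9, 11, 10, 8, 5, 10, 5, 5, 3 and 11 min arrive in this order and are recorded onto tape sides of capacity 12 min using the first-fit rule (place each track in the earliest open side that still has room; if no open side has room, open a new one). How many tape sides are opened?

9

  6 → side 1 (new)  [load 6/12]
  8 → side 2 (new)  [load 8/12]
  9 → side 3 (new)  [load 9/12]
  11 → side 4 (new)  [load 11/12]
  10 → side 5 (new)  [load 10/12]
  8 → side 6 (new)  [load 8/12]
  5 → side 1  [load 11/12]
  10 → side 7 (new)  [load 10/12]
  5 → side 8 (new)  [load 5/12]
  5 → side 8  [load 10/12]
  3 → side 2  [load 11/12]
  11 → side 9 (new)  [load 11/12]
9 tape sides opened.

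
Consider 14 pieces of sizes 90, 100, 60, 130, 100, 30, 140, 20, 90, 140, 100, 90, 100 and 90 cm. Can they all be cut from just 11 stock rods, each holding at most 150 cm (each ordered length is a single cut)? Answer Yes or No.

A valid assignment using 11 stock rods:
  stock rod 1: 140 = 140
  stock rod 2: 140 = 140
  stock rod 3: 130 + 20 = 150
  stock rod 4: 100 + 30 = 130
  stock rod 5: 100 = 100
  stock rod 6: 100 = 100
  stock rod 7: 100 = 100
  stock rod 8: 90 + 60 = 150
  stock rod 9: 90 = 90
  stock rod 10: 90 = 90
  stock rod 11: 90 = 90
Every load is within 150 cm, so 11 stock rods suffice.

Yes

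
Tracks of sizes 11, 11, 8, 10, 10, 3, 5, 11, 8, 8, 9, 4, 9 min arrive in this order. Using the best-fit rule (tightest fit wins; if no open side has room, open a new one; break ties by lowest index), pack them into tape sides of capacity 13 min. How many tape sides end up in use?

  11 → side 1 (new)  [load 11/13]
  11 → side 2 (new)  [load 11/13]
  8 → side 3 (new)  [load 8/13]
  10 → side 4 (new)  [load 10/13]
  10 → side 5 (new)  [load 10/13]
  3 → side 4  [load 13/13]
  5 → side 3  [load 13/13]
  11 → side 6 (new)  [load 11/13]
  8 → side 7 (new)  [load 8/13]
  8 → side 8 (new)  [load 8/13]
  9 → side 9 (new)  [load 9/13]
  4 → side 9  [load 13/13]
  9 → side 10 (new)  [load 9/13]
10 tape sides opened.

10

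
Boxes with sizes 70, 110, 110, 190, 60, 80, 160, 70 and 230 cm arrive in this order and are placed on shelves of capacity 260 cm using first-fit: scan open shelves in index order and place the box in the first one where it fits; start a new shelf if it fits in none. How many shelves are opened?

5

  70 → shelf 1 (new)  [load 70/260]
  110 → shelf 1  [load 180/260]
  110 → shelf 2 (new)  [load 110/260]
  190 → shelf 3 (new)  [load 190/260]
  60 → shelf 1  [load 240/260]
  80 → shelf 2  [load 190/260]
  160 → shelf 4 (new)  [load 160/260]
  70 → shelf 2  [load 260/260]
  230 → shelf 5 (new)  [load 230/260]
5 shelves opened.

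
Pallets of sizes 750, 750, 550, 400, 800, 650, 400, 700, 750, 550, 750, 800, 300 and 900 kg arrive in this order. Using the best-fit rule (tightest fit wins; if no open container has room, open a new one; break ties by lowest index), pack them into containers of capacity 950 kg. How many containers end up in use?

11

  750 → container 1 (new)  [load 750/950]
  750 → container 2 (new)  [load 750/950]
  550 → container 3 (new)  [load 550/950]
  400 → container 3  [load 950/950]
  800 → container 4 (new)  [load 800/950]
  650 → container 5 (new)  [load 650/950]
  400 → container 6 (new)  [load 400/950]
  700 → container 7 (new)  [load 700/950]
  750 → container 8 (new)  [load 750/950]
  550 → container 6  [load 950/950]
  750 → container 9 (new)  [load 750/950]
  800 → container 10 (new)  [load 800/950]
  300 → container 5  [load 950/950]
  900 → container 11 (new)  [load 900/950]
11 containers opened.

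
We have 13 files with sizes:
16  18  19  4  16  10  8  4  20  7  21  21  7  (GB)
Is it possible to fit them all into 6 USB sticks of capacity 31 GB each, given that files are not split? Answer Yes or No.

No

Total = 171 GB; ⌈171/31⌉ = 6.
7 files each exceed half the capacity and cannot share a USB stick, forcing at least 7 USB sticks.
At least 7 USB sticks are required, but only 6 are allowed.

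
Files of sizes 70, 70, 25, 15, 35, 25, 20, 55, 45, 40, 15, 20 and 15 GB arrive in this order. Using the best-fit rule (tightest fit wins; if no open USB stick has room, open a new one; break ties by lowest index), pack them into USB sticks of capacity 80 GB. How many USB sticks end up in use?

  70 → USB stick 1 (new)  [load 70/80]
  70 → USB stick 2 (new)  [load 70/80]
  25 → USB stick 3 (new)  [load 25/80]
  15 → USB stick 3  [load 40/80]
  35 → USB stick 3  [load 75/80]
  25 → USB stick 4 (new)  [load 25/80]
  20 → USB stick 4  [load 45/80]
  55 → USB stick 5 (new)  [load 55/80]
  45 → USB stick 6 (new)  [load 45/80]
  40 → USB stick 7 (new)  [load 40/80]
  15 → USB stick 5  [load 70/80]
  20 → USB stick 4  [load 65/80]
  15 → USB stick 4  [load 80/80]
7 USB sticks opened.

7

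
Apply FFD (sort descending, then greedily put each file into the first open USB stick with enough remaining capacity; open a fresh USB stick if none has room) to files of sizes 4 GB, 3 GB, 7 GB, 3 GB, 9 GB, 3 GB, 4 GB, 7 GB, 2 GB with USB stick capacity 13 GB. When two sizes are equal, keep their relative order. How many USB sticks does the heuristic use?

Sorted descending: 9, 7, 7, 4, 4, 3, 3, 3, 2.
  9 → USB stick 1 (new)  [load 9/13]
  7 → USB stick 2 (new)  [load 7/13]
  7 → USB stick 3 (new)  [load 7/13]
  4 → USB stick 1  [load 13/13]
  4 → USB stick 2  [load 11/13]
  3 → USB stick 3  [load 10/13]
  3 → USB stick 3  [load 13/13]
  3 → USB stick 4 (new)  [load 3/13]
  2 → USB stick 2  [load 13/13]
4 USB sticks opened.

4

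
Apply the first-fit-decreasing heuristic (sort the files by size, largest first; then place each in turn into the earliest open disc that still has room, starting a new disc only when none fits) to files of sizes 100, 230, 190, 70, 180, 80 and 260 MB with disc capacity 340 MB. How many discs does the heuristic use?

4

Sorted descending: 260, 230, 190, 180, 100, 80, 70.
  260 → disc 1 (new)  [load 260/340]
  230 → disc 2 (new)  [load 230/340]
  190 → disc 3 (new)  [load 190/340]
  180 → disc 4 (new)  [load 180/340]
  100 → disc 2  [load 330/340]
  80 → disc 1  [load 340/340]
  70 → disc 3  [load 260/340]
4 discs opened.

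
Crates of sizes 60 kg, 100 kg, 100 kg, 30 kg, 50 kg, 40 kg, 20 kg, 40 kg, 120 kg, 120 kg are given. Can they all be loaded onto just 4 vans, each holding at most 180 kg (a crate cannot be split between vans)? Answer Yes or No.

Yes

A valid assignment using 4 vans:
  van 1: 120 + 60 = 180
  van 2: 120 + 50 = 170
  van 3: 100 + 40 + 40 = 180
  van 4: 100 + 30 + 20 = 150
Every load is within 180 kg, so 4 vans suffice.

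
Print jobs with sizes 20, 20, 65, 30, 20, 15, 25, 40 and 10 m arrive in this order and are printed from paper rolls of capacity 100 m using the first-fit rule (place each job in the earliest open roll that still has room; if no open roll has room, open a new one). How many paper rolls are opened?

3

  20 → roll 1 (new)  [load 20/100]
  20 → roll 1  [load 40/100]
  65 → roll 2 (new)  [load 65/100]
  30 → roll 1  [load 70/100]
  20 → roll 1  [load 90/100]
  15 → roll 2  [load 80/100]
  25 → roll 3 (new)  [load 25/100]
  40 → roll 3  [load 65/100]
  10 → roll 1  [load 100/100]
3 paper rolls opened.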